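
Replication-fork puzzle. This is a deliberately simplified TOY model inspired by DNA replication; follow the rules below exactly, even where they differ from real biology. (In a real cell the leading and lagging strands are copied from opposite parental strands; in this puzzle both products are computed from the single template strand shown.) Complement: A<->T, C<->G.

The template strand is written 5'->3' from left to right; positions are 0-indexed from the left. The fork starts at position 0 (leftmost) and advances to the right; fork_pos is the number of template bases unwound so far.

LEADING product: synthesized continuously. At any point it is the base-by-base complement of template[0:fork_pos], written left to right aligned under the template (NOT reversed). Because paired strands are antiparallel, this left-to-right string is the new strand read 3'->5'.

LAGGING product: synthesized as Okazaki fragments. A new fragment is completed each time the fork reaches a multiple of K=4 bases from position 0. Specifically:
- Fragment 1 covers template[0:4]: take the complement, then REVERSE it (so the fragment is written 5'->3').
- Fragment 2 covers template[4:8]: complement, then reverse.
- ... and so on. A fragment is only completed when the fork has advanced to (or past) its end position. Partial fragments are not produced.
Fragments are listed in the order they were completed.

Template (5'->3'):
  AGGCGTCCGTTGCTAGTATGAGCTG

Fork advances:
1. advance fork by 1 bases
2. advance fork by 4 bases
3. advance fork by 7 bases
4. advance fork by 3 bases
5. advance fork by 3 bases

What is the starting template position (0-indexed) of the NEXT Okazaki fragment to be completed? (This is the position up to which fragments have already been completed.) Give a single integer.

Step 1: advance 1 -> fork_pos = 0 + 1 = 1. Next multiple of 4 is 4 (not reached); still 0 fragment(s).
Step 2: advance 4 -> fork_pos = 1 + 4 = 5. Reached multiple(s) of 4: 4 -> fragment 1 completed (1 total).
Step 3: advance 7 -> fork_pos = 5 + 7 = 12. Reached multiple(s) of 4: 8, 12 -> fragments 2-3 completed (3 total).
Step 4: advance 3 -> fork_pos = 12 + 3 = 15. Next multiple of 4 is 16 (not reached); still 3 fragment(s).
Step 5: advance 3 -> fork_pos = 15 + 3 = 18. Reached multiple(s) of 4: 16 -> fragment 4 completed (4 total).
4 fragment(s) completed, covering template[0:16] (4 x 4 = 16). The next fragment, fragment 5, covers template[16:20], so it starts at position 16.

Answer: 16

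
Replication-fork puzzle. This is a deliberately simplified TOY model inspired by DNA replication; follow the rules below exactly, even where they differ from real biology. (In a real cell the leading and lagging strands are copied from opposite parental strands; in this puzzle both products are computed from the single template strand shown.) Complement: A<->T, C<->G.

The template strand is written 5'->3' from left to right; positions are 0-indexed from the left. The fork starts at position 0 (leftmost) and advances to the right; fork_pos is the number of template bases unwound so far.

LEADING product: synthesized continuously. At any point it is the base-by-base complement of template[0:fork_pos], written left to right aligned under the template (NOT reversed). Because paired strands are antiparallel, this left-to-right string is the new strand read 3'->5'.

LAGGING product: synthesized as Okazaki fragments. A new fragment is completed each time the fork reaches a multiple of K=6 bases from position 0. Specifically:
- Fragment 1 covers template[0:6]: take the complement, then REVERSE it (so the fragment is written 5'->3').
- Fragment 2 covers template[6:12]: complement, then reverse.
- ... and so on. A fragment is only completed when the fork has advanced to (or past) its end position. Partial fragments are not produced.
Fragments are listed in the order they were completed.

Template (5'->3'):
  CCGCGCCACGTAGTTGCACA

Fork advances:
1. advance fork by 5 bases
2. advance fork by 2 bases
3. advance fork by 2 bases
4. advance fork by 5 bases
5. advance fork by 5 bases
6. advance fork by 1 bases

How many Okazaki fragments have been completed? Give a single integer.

Answer: 3

Derivation:
Step 1: advance 5 -> fork_pos = 0 + 5 = 5. Next multiple of 6 is 6 (not reached); still 0 fragment(s).
Step 2: advance 2 -> fork_pos = 5 + 2 = 7. Reached multiple(s) of 6: 6 -> fragment 1 completed (1 total).
Step 3: advance 2 -> fork_pos = 7 + 2 = 9. Next multiple of 6 is 12 (not reached); still 1 fragment(s).
Step 4: advance 5 -> fork_pos = 9 + 5 = 14. Reached multiple(s) of 6: 12 -> fragment 2 completed (2 total).
Step 5: advance 5 -> fork_pos = 14 + 5 = 19. Reached multiple(s) of 6: 18 -> fragment 3 completed (3 total).
Step 6: advance 1 -> fork_pos = 19 + 1 = 20. Next multiple of 6 is 24 (not reached); still 3 fragment(s).
Check: final fork_pos = 20; the multiples of 6 that are <= 20 are 6..18 -> 20 // 6 = 3 completed fragment(s).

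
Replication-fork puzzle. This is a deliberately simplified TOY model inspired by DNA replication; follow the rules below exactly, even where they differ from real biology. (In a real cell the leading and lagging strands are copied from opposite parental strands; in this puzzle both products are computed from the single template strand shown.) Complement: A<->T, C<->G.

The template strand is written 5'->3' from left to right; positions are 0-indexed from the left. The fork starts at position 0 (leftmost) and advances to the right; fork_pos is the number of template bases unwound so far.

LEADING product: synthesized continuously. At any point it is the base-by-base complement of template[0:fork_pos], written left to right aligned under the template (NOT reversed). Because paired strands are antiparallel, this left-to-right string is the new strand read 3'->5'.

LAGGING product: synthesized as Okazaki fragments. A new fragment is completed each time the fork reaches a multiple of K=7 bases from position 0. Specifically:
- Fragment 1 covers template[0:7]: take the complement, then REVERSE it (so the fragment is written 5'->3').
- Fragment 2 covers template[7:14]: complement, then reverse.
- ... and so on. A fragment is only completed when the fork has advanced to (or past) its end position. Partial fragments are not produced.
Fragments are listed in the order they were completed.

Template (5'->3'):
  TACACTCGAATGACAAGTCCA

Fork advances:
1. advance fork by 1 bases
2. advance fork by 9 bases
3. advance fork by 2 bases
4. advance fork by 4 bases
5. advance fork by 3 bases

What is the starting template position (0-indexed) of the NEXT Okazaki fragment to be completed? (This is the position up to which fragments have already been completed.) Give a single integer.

Answer: 14

Derivation:
Step 1: advance 1 -> fork_pos = 0 + 1 = 1. Next multiple of 7 is 7 (not reached); still 0 fragment(s).
Step 2: advance 9 -> fork_pos = 1 + 9 = 10. Reached multiple(s) of 7: 7 -> fragment 1 completed (1 total).
Step 3: advance 2 -> fork_pos = 10 + 2 = 12. Next multiple of 7 is 14 (not reached); still 1 fragment(s).
Step 4: advance 4 -> fork_pos = 12 + 4 = 16. Reached multiple(s) of 7: 14 -> fragment 2 completed (2 total).
Step 5: advance 3 -> fork_pos = 16 + 3 = 19. Next multiple of 7 is 21 (not reached); still 2 fragment(s).
2 fragment(s) completed, covering template[0:14] (2 x 7 = 14). The next fragment, fragment 3, covers template[14:21], so it starts at position 14.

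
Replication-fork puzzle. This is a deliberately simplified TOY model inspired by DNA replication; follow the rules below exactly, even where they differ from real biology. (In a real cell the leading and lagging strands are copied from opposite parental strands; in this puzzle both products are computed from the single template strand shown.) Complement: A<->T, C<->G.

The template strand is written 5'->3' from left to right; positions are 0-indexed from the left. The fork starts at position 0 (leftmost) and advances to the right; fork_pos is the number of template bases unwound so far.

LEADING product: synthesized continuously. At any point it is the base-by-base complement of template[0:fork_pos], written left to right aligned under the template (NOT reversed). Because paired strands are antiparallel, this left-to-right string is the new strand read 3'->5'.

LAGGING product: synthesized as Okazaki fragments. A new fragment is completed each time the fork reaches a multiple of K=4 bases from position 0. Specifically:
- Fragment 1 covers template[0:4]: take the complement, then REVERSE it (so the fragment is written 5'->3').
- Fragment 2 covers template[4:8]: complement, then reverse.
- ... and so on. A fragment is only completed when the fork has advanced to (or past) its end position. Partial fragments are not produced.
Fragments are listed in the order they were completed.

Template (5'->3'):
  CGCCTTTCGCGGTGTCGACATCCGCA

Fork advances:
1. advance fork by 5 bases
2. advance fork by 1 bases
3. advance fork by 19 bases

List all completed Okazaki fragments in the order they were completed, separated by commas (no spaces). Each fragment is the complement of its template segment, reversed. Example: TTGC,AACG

Step 1: advance 5 -> fork_pos = 0 + 5 = 5. Reached multiple(s) of 4: 4 -> fragment 1 completed (1 total).
Step 2: advance 1 -> fork_pos = 5 + 1 = 6. Next multiple of 4 is 8 (not reached); still 1 fragment(s).
Step 3: advance 19 -> fork_pos = 6 + 19 = 25. Reached multiple(s) of 4: 8, 12, 16, 20, 24 -> fragments 2-6 completed (6 total).
Final fork_pos = 25, so 6 fragment(s) are complete. Build each: template segment -> complement -> reverse.
Fragment 1: template[0:4] = CGCC -> complement GCGG -> reversed GGCG
Fragment 2: template[4:8] = TTTC -> complement AAAG -> reversed GAAA
Fragment 3: template[8:12] = GCGG -> complement CGCC -> reversed CCGC
Fragment 4: template[12:16] = TGTC -> complement ACAG -> reversed GACA
Fragment 5: template[16:20] = GACA -> complement CTGT -> reversed TGTC
Fragment 6: template[20:24] = TCCG -> complement AGGC -> reversed CGGA

Answer: GGCG,GAAA,CCGC,GACA,TGTC,CGGA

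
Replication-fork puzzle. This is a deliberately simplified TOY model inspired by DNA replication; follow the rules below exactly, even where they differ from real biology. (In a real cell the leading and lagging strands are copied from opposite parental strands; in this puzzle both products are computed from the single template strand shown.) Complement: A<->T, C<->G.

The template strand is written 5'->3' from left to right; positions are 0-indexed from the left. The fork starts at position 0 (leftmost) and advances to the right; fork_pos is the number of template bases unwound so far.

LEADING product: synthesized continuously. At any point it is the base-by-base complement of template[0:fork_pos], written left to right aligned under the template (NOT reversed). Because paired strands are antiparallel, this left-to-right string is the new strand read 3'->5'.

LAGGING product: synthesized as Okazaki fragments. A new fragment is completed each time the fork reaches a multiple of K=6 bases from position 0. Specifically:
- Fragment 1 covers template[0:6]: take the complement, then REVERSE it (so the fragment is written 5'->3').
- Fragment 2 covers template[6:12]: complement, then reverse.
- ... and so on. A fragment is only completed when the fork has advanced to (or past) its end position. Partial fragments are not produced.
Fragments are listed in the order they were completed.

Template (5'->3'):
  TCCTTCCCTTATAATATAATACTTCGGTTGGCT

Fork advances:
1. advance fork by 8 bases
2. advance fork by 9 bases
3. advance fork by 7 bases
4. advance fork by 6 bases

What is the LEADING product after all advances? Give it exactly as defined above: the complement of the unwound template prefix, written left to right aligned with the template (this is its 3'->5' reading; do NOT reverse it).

Answer: AGGAAGGGAATATTATATTATGAAGCCAAC

Derivation:
Step 1: advance 8 -> fork_pos = 0 + 8 = 8.
Step 2: advance 9 -> fork_pos = 8 + 9 = 17.
Step 3: advance 7 -> fork_pos = 17 + 7 = 24.
Step 4: advance 6 -> fork_pos = 24 + 6 = 30.
Unwound prefix: template[0:30] = TCCTTCCCTTATAATATAATACTTCGGTTG
Complement it base by base (A<->T, C<->G), keeping left-to-right order:
  [0:5] TCCTT -> AGGAA
  [5:10] CCCTT -> GGGAA
  [10:15] ATAAT -> TATTA
  [15:20] ATAAT -> TATTA
  [20:25] ACTTC -> TGAAG
  [25:30] GGTTG -> CCAAC
Concatenate: AGGAAGGGAATATTATATTATGAAGCCAAC (length 30; written aligned with the template, i.e. 3'->5').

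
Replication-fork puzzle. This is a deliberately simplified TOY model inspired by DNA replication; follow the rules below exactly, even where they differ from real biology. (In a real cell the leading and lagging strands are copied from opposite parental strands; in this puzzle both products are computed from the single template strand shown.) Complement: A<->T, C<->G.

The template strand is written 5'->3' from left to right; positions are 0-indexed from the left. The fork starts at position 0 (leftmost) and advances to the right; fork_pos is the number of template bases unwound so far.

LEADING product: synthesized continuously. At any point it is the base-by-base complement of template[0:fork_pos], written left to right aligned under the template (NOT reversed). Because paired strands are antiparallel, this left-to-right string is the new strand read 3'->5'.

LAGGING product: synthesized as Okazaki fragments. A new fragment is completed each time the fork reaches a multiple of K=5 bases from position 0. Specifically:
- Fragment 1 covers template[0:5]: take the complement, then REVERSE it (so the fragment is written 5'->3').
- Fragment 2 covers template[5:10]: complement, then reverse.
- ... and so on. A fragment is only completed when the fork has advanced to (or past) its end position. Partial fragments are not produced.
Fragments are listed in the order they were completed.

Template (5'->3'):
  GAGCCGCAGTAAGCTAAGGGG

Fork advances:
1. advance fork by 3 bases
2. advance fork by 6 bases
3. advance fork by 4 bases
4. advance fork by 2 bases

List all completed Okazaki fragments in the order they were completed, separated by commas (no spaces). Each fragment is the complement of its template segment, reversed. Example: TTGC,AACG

Step 1: advance 3 -> fork_pos = 0 + 3 = 3. Next multiple of 5 is 5 (not reached); still 0 fragment(s).
Step 2: advance 6 -> fork_pos = 3 + 6 = 9. Reached multiple(s) of 5: 5 -> fragment 1 completed (1 total).
Step 3: advance 4 -> fork_pos = 9 + 4 = 13. Reached multiple(s) of 5: 10 -> fragment 2 completed (2 total).
Step 4: advance 2 -> fork_pos = 13 + 2 = 15. Reached multiple(s) of 5: 15 -> fragment 3 completed (3 total).
Final fork_pos = 15, so 3 fragment(s) are complete. Build each: template segment -> complement -> reverse.
Fragment 1: template[0:5] = GAGCC -> complement CTCGG -> reversed GGCTC
Fragment 2: template[5:10] = GCAGT -> complement CGTCA -> reversed ACTGC
Fragment 3: template[10:15] = AAGCT -> complement TTCGA -> reversed AGCTT

Answer: GGCTC,ACTGC,AGCTT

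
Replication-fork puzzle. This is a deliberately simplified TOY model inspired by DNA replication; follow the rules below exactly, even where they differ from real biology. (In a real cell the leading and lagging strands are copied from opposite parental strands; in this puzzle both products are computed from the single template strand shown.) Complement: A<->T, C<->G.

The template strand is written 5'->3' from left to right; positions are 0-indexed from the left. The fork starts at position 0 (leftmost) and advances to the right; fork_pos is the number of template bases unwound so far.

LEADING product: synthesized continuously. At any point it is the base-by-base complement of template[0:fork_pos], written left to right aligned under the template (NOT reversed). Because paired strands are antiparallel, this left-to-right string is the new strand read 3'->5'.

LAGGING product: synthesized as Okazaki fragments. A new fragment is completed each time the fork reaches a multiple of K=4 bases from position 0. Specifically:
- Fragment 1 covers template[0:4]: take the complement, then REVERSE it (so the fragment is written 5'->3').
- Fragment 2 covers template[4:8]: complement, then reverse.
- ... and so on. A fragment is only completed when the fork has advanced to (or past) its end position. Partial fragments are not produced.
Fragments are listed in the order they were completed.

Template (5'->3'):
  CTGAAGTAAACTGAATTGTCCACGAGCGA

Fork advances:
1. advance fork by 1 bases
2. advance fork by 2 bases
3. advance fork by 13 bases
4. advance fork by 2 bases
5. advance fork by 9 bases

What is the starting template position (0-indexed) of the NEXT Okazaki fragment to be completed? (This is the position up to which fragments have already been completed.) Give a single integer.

Step 1: advance 1 -> fork_pos = 0 + 1 = 1. Next multiple of 4 is 4 (not reached); still 0 fragment(s).
Step 2: advance 2 -> fork_pos = 1 + 2 = 3. Next multiple of 4 is 4 (not reached); still 0 fragment(s).
Step 3: advance 13 -> fork_pos = 3 + 13 = 16. Reached multiple(s) of 4: 4, 8, 12, 16 -> fragments 1-4 completed (4 total).
Step 4: advance 2 -> fork_pos = 16 + 2 = 18. Next multiple of 4 is 20 (not reached); still 4 fragment(s).
Step 5: advance 9 -> fork_pos = 18 + 9 = 27. Reached multiple(s) of 4: 20, 24 -> fragments 5-6 completed (6 total).
6 fragment(s) completed, covering template[0:24] (6 x 4 = 24). The next fragment, fragment 7, covers template[24:28], so it starts at position 24.

Answer: 24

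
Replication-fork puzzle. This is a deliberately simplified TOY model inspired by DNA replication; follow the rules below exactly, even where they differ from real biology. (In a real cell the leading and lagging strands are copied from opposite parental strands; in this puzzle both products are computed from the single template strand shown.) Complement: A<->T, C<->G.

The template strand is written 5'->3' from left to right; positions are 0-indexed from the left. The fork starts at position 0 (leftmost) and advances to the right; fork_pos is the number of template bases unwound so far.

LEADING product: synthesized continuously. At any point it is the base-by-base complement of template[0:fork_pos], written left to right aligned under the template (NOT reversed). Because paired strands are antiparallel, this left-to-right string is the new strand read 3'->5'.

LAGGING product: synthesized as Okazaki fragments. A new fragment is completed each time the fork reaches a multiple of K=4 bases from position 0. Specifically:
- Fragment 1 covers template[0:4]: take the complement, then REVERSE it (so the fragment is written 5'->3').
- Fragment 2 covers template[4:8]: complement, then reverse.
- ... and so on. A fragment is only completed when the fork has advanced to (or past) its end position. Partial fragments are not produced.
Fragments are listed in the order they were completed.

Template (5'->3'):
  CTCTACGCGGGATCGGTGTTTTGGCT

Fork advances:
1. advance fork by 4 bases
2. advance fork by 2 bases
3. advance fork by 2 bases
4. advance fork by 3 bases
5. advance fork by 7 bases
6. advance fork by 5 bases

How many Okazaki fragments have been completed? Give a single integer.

Answer: 5

Derivation:
Step 1: advance 4 -> fork_pos = 0 + 4 = 4. Reached multiple(s) of 4: 4 -> fragment 1 completed (1 total).
Step 2: advance 2 -> fork_pos = 4 + 2 = 6. Next multiple of 4 is 8 (not reached); still 1 fragment(s).
Step 3: advance 2 -> fork_pos = 6 + 2 = 8. Reached multiple(s) of 4: 8 -> fragment 2 completed (2 total).
Step 4: advance 3 -> fork_pos = 8 + 3 = 11. Next multiple of 4 is 12 (not reached); still 2 fragment(s).
Step 5: advance 7 -> fork_pos = 11 + 7 = 18. Reached multiple(s) of 4: 12, 16 -> fragments 3-4 completed (4 total).
Step 6: advance 5 -> fork_pos = 18 + 5 = 23. Reached multiple(s) of 4: 20 -> fragment 5 completed (5 total).
Check: final fork_pos = 23; the multiples of 4 that are <= 23 are 4..20 -> 23 // 4 = 5 completed fragment(s).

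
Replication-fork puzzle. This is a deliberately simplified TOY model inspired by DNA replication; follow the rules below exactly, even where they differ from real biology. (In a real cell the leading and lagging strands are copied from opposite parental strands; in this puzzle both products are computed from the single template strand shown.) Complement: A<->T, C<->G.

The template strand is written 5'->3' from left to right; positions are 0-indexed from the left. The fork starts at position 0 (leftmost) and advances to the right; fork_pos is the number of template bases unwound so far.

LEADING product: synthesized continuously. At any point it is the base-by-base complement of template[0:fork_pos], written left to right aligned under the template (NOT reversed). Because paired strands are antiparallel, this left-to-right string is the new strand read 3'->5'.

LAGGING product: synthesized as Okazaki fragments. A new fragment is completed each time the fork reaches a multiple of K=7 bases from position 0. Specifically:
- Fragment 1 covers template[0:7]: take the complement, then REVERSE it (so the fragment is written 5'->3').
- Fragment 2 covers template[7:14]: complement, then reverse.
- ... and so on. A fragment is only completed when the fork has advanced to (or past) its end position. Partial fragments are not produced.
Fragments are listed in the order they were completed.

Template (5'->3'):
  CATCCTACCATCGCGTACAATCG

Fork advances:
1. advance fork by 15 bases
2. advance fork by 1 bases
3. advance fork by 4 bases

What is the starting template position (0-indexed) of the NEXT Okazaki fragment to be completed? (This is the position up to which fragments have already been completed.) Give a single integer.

Answer: 14

Derivation:
Step 1: advance 15 -> fork_pos = 0 + 15 = 15. Reached multiple(s) of 7: 7, 14 -> fragments 1-2 completed (2 total).
Step 2: advance 1 -> fork_pos = 15 + 1 = 16. Next multiple of 7 is 21 (not reached); still 2 fragment(s).
Step 3: advance 4 -> fork_pos = 16 + 4 = 20. Next multiple of 7 is 21 (not reached); still 2 fragment(s).
2 fragment(s) completed, covering template[0:14] (2 x 7 = 14). The next fragment, fragment 3, covers template[14:21], so it starts at position 14.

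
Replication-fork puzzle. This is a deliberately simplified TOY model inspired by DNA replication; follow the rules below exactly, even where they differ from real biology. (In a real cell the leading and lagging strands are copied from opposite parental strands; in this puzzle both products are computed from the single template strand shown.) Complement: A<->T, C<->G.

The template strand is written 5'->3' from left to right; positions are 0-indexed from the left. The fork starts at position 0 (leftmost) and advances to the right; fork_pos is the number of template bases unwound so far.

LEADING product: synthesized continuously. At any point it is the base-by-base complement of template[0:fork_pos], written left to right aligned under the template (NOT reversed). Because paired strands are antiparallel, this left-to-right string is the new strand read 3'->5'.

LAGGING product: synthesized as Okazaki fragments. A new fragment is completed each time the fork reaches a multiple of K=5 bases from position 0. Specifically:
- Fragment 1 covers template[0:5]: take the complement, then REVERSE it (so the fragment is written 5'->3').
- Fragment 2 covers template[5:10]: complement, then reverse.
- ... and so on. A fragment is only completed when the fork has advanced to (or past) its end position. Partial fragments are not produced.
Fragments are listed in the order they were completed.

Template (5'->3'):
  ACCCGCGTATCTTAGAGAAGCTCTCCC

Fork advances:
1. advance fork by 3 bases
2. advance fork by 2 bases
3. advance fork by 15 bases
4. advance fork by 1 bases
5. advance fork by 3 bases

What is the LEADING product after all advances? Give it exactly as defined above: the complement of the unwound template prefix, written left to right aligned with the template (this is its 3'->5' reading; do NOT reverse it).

Step 1: advance 3 -> fork_pos = 0 + 3 = 3.
Step 2: advance 2 -> fork_pos = 3 + 2 = 5.
Step 3: advance 15 -> fork_pos = 5 + 15 = 20.
Step 4: advance 1 -> fork_pos = 20 + 1 = 21.
Step 5: advance 3 -> fork_pos = 21 + 3 = 24.
Unwound prefix: template[0:24] = ACCCGCGTATCTTAGAGAAGCTCT
Complement it base by base (A<->T, C<->G), keeping left-to-right order:
  [0:5] ACCCG -> TGGGC
  [5:10] CGTAT -> GCATA
  [10:15] CTTAG -> GAATC
  [15:20] AGAAG -> TCTTC
  [20:24] CTCT -> GAGA
Concatenate: TGGGCGCATAGAATCTCTTCGAGA (length 24; written aligned with the template, i.e. 3'->5').

Answer: TGGGCGCATAGAATCTCTTCGAGA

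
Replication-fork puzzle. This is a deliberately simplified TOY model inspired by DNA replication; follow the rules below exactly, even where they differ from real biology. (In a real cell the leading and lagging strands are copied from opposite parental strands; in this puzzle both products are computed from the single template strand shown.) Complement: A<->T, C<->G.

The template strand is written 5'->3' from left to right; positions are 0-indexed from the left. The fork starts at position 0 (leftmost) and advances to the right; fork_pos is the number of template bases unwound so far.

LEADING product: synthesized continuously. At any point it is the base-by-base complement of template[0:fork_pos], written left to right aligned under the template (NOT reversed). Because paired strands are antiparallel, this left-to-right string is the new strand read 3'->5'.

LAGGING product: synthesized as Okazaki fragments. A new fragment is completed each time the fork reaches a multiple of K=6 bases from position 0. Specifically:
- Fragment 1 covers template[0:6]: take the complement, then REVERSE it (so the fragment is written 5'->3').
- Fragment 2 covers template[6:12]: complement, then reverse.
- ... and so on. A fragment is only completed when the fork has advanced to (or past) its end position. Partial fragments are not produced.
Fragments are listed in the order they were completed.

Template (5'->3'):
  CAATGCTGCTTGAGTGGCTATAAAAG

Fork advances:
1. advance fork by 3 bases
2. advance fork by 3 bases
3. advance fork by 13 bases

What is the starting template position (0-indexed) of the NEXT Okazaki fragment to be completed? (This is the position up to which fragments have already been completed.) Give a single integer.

Answer: 18

Derivation:
Step 1: advance 3 -> fork_pos = 0 + 3 = 3. Next multiple of 6 is 6 (not reached); still 0 fragment(s).
Step 2: advance 3 -> fork_pos = 3 + 3 = 6. Reached multiple(s) of 6: 6 -> fragment 1 completed (1 total).
Step 3: advance 13 -> fork_pos = 6 + 13 = 19. Reached multiple(s) of 6: 12, 18 -> fragments 2-3 completed (3 total).
3 fragment(s) completed, covering template[0:18] (3 x 6 = 18). The next fragment, fragment 4, covers template[18:24], so it starts at position 18.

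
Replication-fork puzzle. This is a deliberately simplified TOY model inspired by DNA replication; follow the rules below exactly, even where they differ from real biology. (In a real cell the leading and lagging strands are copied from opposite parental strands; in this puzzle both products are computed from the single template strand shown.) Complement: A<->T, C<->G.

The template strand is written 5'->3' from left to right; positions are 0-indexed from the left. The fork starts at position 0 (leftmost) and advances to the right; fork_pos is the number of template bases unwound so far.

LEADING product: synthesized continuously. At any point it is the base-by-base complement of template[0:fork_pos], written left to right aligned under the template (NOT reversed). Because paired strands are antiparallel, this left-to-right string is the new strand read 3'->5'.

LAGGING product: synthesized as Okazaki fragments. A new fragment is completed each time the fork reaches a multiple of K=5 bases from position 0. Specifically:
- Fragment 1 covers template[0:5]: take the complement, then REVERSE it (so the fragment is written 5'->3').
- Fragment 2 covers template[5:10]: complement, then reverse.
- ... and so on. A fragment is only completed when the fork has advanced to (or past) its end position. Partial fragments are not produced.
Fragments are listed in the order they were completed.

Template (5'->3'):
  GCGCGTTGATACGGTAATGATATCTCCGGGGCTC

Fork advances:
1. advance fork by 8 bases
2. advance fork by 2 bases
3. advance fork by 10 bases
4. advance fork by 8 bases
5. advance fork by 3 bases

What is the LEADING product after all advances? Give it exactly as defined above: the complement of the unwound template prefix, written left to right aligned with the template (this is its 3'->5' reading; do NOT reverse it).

Step 1: advance 8 -> fork_pos = 0 + 8 = 8.
Step 2: advance 2 -> fork_pos = 8 + 2 = 10.
Step 3: advance 10 -> fork_pos = 10 + 10 = 20.
Step 4: advance 8 -> fork_pos = 20 + 8 = 28.
Step 5: advance 3 -> fork_pos = 28 + 3 = 31.
Unwound prefix: template[0:31] = GCGCGTTGATACGGTAATGATATCTCCGGGG
Complement it base by base (A<->T, C<->G), keeping left-to-right order:
  [0:5] GCGCG -> CGCGC
  [5:10] TTGAT -> AACTA
  [10:15] ACGGT -> TGCCA
  [15:20] AATGA -> TTACT
  [20:25] TATCT -> ATAGA
  [25:30] CCGGG -> GGCCC
  [30:31] G -> C
Concatenate: CGCGCAACTATGCCATTACTATAGAGGCCCC (length 31; written aligned with the template, i.e. 3'->5').

Answer: CGCGCAACTATGCCATTACTATAGAGGCCCC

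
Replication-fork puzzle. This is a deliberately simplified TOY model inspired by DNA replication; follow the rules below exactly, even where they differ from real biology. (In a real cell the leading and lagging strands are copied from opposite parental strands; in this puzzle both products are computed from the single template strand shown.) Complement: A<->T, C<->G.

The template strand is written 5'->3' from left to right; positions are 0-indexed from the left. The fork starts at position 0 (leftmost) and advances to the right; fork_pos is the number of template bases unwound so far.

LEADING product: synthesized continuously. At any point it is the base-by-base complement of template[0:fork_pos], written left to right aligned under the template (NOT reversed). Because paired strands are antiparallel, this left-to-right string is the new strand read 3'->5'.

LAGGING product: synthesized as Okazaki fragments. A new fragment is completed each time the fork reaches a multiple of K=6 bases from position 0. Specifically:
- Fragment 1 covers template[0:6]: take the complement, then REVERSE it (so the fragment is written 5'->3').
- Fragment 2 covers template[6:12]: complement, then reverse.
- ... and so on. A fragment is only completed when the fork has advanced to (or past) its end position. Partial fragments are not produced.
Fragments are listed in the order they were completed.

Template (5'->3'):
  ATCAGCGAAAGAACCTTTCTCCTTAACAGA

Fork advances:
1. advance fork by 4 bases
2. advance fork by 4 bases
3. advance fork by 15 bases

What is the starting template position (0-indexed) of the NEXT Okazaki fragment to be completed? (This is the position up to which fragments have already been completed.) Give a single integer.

Answer: 18

Derivation:
Step 1: advance 4 -> fork_pos = 0 + 4 = 4. Next multiple of 6 is 6 (not reached); still 0 fragment(s).
Step 2: advance 4 -> fork_pos = 4 + 4 = 8. Reached multiple(s) of 6: 6 -> fragment 1 completed (1 total).
Step 3: advance 15 -> fork_pos = 8 + 15 = 23. Reached multiple(s) of 6: 12, 18 -> fragments 2-3 completed (3 total).
3 fragment(s) completed, covering template[0:18] (3 x 6 = 18). The next fragment, fragment 4, covers template[18:24], so it starts at position 18.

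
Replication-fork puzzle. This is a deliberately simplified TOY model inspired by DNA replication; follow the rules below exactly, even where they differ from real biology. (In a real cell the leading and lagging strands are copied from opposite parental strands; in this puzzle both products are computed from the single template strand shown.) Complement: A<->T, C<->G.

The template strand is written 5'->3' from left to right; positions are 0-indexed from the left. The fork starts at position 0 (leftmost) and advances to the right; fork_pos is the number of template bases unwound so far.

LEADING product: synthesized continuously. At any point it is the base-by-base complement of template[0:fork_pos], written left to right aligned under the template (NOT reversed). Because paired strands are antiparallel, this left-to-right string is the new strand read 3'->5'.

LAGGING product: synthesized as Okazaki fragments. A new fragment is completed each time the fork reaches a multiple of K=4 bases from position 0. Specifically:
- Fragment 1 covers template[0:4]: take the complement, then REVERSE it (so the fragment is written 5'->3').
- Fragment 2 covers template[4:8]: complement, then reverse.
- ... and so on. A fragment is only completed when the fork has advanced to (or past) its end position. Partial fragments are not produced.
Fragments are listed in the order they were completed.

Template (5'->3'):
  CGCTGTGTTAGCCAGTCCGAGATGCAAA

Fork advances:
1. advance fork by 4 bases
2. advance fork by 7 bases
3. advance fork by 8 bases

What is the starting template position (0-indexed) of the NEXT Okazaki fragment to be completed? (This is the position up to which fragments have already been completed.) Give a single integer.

Answer: 16

Derivation:
Step 1: advance 4 -> fork_pos = 0 + 4 = 4. Reached multiple(s) of 4: 4 -> fragment 1 completed (1 total).
Step 2: advance 7 -> fork_pos = 4 + 7 = 11. Reached multiple(s) of 4: 8 -> fragment 2 completed (2 total).
Step 3: advance 8 -> fork_pos = 11 + 8 = 19. Reached multiple(s) of 4: 12, 16 -> fragments 3-4 completed (4 total).
4 fragment(s) completed, covering template[0:16] (4 x 4 = 16). The next fragment, fragment 5, covers template[16:20], so it starts at position 16.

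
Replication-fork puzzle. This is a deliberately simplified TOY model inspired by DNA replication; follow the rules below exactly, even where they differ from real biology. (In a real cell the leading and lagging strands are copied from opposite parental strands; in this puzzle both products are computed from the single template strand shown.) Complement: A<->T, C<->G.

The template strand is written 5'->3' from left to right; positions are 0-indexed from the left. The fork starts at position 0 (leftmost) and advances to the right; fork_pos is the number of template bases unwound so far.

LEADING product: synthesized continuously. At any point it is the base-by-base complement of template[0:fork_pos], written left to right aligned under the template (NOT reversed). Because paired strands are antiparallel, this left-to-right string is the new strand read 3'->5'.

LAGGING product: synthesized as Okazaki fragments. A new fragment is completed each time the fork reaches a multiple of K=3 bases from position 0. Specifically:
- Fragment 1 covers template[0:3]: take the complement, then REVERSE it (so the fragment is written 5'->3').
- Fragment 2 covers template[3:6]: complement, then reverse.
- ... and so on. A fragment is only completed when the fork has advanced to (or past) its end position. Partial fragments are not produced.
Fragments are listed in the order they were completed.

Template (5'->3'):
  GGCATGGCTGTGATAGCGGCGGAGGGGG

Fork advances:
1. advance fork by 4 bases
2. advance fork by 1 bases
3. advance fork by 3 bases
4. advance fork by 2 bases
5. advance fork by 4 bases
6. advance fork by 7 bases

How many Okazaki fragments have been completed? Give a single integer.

Step 1: advance 4 -> fork_pos = 0 + 4 = 4. Reached multiple(s) of 3: 3 -> fragment 1 completed (1 total).
Step 2: advance 1 -> fork_pos = 4 + 1 = 5. Next multiple of 3 is 6 (not reached); still 1 fragment(s).
Step 3: advance 3 -> fork_pos = 5 + 3 = 8. Reached multiple(s) of 3: 6 -> fragment 2 completed (2 total).
Step 4: advance 2 -> fork_pos = 8 + 2 = 10. Reached multiple(s) of 3: 9 -> fragment 3 completed (3 total).
Step 5: advance 4 -> fork_pos = 10 + 4 = 14. Reached multiple(s) of 3: 12 -> fragment 4 completed (4 total).
Step 6: advance 7 -> fork_pos = 14 + 7 = 21. Reached multiple(s) of 3: 15, 18, 21 -> fragments 5-7 completed (7 total).
Check: final fork_pos = 21; the multiples of 3 that are <= 21 are 3..21 -> 21 // 3 = 7 completed fragment(s).

Answer: 7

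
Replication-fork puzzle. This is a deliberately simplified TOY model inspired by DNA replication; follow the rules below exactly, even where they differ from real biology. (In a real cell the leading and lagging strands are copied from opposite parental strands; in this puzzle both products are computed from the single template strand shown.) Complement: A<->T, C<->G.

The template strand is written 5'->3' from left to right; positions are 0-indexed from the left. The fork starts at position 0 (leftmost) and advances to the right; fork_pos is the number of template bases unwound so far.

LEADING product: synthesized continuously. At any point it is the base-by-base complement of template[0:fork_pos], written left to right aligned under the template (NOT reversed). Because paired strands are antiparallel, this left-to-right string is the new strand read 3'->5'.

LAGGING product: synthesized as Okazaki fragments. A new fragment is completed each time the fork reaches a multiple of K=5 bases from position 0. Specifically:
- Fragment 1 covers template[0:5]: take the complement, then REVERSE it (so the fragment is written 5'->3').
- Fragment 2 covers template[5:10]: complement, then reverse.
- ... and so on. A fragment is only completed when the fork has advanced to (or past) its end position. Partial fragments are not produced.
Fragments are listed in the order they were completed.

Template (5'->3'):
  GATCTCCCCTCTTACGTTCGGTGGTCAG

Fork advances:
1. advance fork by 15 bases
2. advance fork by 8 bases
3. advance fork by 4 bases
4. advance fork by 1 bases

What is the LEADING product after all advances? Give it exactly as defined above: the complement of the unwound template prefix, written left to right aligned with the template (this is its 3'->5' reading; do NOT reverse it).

Step 1: advance 15 -> fork_pos = 0 + 15 = 15.
Step 2: advance 8 -> fork_pos = 15 + 8 = 23.
Step 3: advance 4 -> fork_pos = 23 + 4 = 27.
Step 4: advance 1 -> fork_pos = 27 + 1 = 28.
Unwound prefix: template[0:28] = GATCTCCCCTCTTACGTTCGGTGGTCAG
Complement it base by base (A<->T, C<->G), keeping left-to-right order:
  [0:5] GATCT -> CTAGA
  [5:10] CCCCT -> GGGGA
  [10:15] CTTAC -> GAATG
  [15:20] GTTCG -> CAAGC
  [20:25] GTGGT -> CACCA
  [25:28] CAG -> GTC
Concatenate: CTAGAGGGGAGAATGCAAGCCACCAGTC (length 28; written aligned with the template, i.e. 3'->5').

Answer: CTAGAGGGGAGAATGCAAGCCACCAGTC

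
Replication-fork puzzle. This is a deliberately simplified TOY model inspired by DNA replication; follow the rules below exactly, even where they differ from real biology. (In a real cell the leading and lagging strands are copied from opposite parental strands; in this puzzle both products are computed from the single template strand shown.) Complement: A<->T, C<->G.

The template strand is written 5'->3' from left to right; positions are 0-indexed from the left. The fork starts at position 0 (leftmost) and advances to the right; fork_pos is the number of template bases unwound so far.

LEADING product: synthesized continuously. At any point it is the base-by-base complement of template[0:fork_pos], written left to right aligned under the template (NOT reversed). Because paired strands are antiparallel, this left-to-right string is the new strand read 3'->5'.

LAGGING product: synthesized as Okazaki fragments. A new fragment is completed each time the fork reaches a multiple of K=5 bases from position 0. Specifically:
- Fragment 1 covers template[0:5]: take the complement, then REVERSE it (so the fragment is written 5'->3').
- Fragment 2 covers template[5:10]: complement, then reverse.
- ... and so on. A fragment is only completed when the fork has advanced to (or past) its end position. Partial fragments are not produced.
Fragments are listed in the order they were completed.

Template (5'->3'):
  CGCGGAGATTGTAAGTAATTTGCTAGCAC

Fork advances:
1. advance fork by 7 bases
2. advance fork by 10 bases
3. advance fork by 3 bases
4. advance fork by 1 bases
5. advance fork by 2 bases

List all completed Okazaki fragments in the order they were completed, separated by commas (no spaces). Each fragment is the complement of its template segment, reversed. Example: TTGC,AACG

Step 1: advance 7 -> fork_pos = 0 + 7 = 7. Reached multiple(s) of 5: 5 -> fragment 1 completed (1 total).
Step 2: advance 10 -> fork_pos = 7 + 10 = 17. Reached multiple(s) of 5: 10, 15 -> fragments 2-3 completed (3 total).
Step 3: advance 3 -> fork_pos = 17 + 3 = 20. Reached multiple(s) of 5: 20 -> fragment 4 completed (4 total).
Step 4: advance 1 -> fork_pos = 20 + 1 = 21. Next multiple of 5 is 25 (not reached); still 4 fragment(s).
Step 5: advance 2 -> fork_pos = 21 + 2 = 23. Next multiple of 5 is 25 (not reached); still 4 fragment(s).
Final fork_pos = 23, so 4 fragment(s) are complete. Build each: template segment -> complement -> reverse.
Fragment 1: template[0:5] = CGCGG -> complement GCGCC -> reversed CCGCG
Fragment 2: template[5:10] = AGATT -> complement TCTAA -> reversed AATCT
Fragment 3: template[10:15] = GTAAG -> complement CATTC -> reversed CTTAC
Fragment 4: template[15:20] = TAATT -> complement ATTAA -> reversed AATTA

Answer: CCGCG,AATCT,CTTAC,AATTA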